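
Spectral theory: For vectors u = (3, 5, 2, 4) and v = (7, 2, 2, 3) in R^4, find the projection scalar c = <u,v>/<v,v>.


Computing <u,v> = 3*7 + 5*2 + 2*2 + 4*3 = 47
Computing <v,v> = 7^2 + 2^2 + 2^2 + 3^2 = 66
Projection coefficient = 47/66 = 0.7121

0.7121


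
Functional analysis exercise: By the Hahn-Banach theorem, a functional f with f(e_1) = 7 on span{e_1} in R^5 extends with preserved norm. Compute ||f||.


The norm of f is given by ||f|| = sup_{||x||=1} |f(x)|.
On span{e_1}, ||e_1|| = 1, so ||f|| = |f(e_1)| / ||e_1||
= |7| / 1 = 7.0000

7.0000


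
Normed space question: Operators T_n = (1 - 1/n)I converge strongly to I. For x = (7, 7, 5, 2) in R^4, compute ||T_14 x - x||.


T_14 x - x = (1 - 1/14)x - x = -x/14
||x|| = sqrt(127) = 11.2694
||T_14 x - x|| = ||x||/14 = 11.2694/14 = 0.8050

0.8050


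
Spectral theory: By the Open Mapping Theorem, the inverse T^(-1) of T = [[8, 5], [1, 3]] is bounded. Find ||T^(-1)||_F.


det(T) = 8*3 - 5*1 = 19
T^(-1) = (1/19) * [[3, -5], [-1, 8]] = [[0.1579, -0.2632], [-0.0526, 0.4211]]
||T^(-1)||_F^2 = 0.1579^2 + (-0.2632)^2 + (-0.0526)^2 + 0.4211^2 = 0.2742
||T^(-1)||_F = sqrt(0.2742) = 0.5237

0.5237


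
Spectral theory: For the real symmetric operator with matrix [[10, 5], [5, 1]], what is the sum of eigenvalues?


For a self-adjoint (symmetric) matrix, the eigenvalues are real.
The sum of eigenvalues equals the trace of the matrix.
trace = 10 + 1 = 11

11


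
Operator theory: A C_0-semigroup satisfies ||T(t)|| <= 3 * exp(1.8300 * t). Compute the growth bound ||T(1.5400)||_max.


||T(1.5400)|| <= 3 * exp(1.8300 * 1.5400)
= 3 * exp(2.8182)
= 3 * 16.7467
= 50.2400

50.2400


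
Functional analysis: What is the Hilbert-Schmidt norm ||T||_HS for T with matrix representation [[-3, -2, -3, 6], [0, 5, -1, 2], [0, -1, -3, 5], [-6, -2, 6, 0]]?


The Hilbert-Schmidt norm is sqrt(sum of squares of all entries).
Sum of squares = (-3)^2 + (-2)^2 + (-3)^2 + 6^2 + 0^2 + 5^2 + (-1)^2 + 2^2 + 0^2 + (-1)^2 + (-3)^2 + 5^2 + (-6)^2 + (-2)^2 + 6^2 + 0^2
= 9 + 4 + 9 + 36 + 0 + 25 + 1 + 4 + 0 + 1 + 9 + 25 + 36 + 4 + 36 + 0 = 199
||T||_HS = sqrt(199) = 14.1067

14.1067


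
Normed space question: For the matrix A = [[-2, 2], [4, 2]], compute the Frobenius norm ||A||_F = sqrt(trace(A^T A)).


||A||_F^2 = sum a_ij^2
= (-2)^2 + 2^2 + 4^2 + 2^2
= 4 + 4 + 16 + 4 = 28
||A||_F = sqrt(28) = 5.2915

5.2915


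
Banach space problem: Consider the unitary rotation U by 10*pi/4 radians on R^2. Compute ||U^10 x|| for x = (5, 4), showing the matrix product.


U is a rotation by theta = 10*pi/4
U^10 = rotation by 10*theta = 100*pi/4 = 4*pi/4 (mod 2*pi)
cos(4*pi/4) = -1.0000, sin(4*pi/4) = 0.0000
U^10 x = (-1.0000 * 5 - 0.0000 * 4, 0.0000 * 5 + -1.0000 * 4)
= (-5.0000, -4.0000)
||U^10 x|| = sqrt((-5.0000)^2 + (-4.0000)^2) = sqrt(41.0000) = 6.4031

6.4031


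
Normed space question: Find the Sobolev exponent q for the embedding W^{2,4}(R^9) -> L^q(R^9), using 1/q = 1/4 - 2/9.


Using the Sobolev embedding formula: 1/q = 1/p - k/n
1/q = 1/4 - 2/9 = 1/36
q = 1/(1/36) = 36

36.0000


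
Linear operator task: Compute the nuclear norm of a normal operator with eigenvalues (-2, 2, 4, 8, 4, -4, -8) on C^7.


For a normal operator, singular values equal |eigenvalues|.
Trace norm = sum |lambda_i| = 2 + 2 + 4 + 8 + 4 + 4 + 8
= 32

32


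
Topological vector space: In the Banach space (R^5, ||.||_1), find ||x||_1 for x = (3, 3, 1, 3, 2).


The l^1 norm equals the sum of absolute values of all components.
||x||_1 = 3 + 3 + 1 + 3 + 2
= 12

12.0000


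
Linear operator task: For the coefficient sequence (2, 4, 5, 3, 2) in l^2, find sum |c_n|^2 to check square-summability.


sum |c_n|^2 = 2^2 + 4^2 + 5^2 + 3^2 + 2^2
= 4 + 16 + 25 + 9 + 4
= 58

58


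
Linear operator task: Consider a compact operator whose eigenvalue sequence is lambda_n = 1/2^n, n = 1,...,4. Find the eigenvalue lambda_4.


The eigenvalue formula gives lambda_4 = 1/2^4
= 1/16
= 0.0625

0.0625


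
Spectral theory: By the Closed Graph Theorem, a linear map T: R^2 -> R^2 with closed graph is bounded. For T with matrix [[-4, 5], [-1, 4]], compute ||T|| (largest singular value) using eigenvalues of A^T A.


A^T A = [[17, -24], [-24, 41]]
trace(A^T A) = 58, det(A^T A) = 121
discriminant = 58^2 - 4*121 = 2880
Largest eigenvalue of A^T A = (trace + sqrt(disc))/2 = 55.8328
||T|| = sqrt(55.8328) = 7.4721

7.4721


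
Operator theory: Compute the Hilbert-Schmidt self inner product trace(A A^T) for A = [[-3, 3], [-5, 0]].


trace(A * A^T) = sum of squares of all entries
= (-3)^2 + 3^2 + (-5)^2 + 0^2
= 9 + 9 + 25 + 0
= 43

43


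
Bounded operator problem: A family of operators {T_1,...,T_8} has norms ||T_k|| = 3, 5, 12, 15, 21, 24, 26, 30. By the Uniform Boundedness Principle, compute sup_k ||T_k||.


By the Uniform Boundedness Principle, the supremum of norms is finite.
sup_k ||T_k|| = max(3, 5, 12, 15, 21, 24, 26, 30) = 30

30


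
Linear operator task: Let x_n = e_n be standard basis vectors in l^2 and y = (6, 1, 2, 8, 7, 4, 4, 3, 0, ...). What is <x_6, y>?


x_6 = e_6 is the standard basis vector with 1 in position 6.
<x_6, y> = y_6 = 4
As n -> infinity, <x_n, y> -> 0, confirming weak convergence of (x_n) to 0.

4


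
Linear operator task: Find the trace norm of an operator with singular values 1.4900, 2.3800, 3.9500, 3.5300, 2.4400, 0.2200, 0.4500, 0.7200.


The nuclear norm is the sum of all singular values.
||T||_1 = 1.4900 + 2.3800 + 3.9500 + 3.5300 + 2.4400 + 0.2200 + 0.4500 + 0.7200
= 15.1800

15.1800


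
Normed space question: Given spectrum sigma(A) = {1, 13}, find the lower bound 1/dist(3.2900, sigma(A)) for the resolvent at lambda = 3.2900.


dist(3.2900, {1, 13}) = min(|3.2900 - 1|, |3.2900 - 13|)
= min(2.2900, 9.7100) = 2.2900
Resolvent bound = 1/2.2900 = 0.4367

0.4367


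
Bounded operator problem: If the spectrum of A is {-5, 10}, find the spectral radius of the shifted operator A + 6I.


Spectrum of A + 6I = {1, 16}
Spectral radius = max |lambda| over the shifted spectrum
= max(1, 16) = 16

16


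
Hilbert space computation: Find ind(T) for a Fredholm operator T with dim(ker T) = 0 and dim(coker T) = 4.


The Fredholm index is defined as ind(T) = dim(ker T) - dim(coker T)
= 0 - 4
= -4

-4


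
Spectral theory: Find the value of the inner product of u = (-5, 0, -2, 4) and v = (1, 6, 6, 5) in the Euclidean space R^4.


Computing the standard inner product <u, v> = sum u_i * v_i
= -5*1 + 0*6 + -2*6 + 4*5
= -5 + 0 + -12 + 20
= 3

3


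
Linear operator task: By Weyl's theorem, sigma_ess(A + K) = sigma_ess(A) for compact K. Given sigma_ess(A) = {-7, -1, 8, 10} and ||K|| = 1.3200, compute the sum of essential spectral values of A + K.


By Weyl's theorem, the essential spectrum is invariant under compact perturbations.
sigma_ess(A + K) = sigma_ess(A) = {-7, -1, 8, 10}
Sum = -7 + -1 + 8 + 10 = 10

10


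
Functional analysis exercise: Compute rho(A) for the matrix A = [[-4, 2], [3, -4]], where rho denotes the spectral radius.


For a 2x2 matrix, eigenvalues satisfy lambda^2 - (trace)*lambda + det = 0
trace = -4 + -4 = -8
det = -4*-4 - 2*3 = 10
discriminant = (-8)^2 - 4*(10) = 24
spectral radius = max |eigenvalue| = 6.4495

6.4495


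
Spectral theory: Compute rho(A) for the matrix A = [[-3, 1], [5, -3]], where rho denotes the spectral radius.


For a 2x2 matrix, eigenvalues satisfy lambda^2 - (trace)*lambda + det = 0
trace = -3 + -3 = -6
det = -3*-3 - 1*5 = 4
discriminant = (-6)^2 - 4*(4) = 20
spectral radius = max |eigenvalue| = 5.2361

5.2361


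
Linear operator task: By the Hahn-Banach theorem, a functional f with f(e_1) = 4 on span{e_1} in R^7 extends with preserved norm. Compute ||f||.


The norm of f is given by ||f|| = sup_{||x||=1} |f(x)|.
On span{e_1}, ||e_1|| = 1, so ||f|| = |f(e_1)| / ||e_1||
= |4| / 1 = 4.0000

4.0000


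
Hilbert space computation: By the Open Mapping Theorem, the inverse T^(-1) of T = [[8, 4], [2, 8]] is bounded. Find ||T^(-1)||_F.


det(T) = 8*8 - 4*2 = 56
T^(-1) = (1/56) * [[8, -4], [-2, 8]] = [[0.1429, -0.0714], [-0.0357, 0.1429]]
||T^(-1)||_F^2 = 0.1429^2 + (-0.0714)^2 + (-0.0357)^2 + 0.1429^2 = 0.0472
||T^(-1)||_F = sqrt(0.0472) = 0.2172

0.2172


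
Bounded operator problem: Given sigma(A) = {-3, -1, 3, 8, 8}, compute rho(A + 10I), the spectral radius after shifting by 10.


Spectrum of A + 10I = {7, 9, 13, 18, 18}
Spectral radius = max |lambda| over the shifted spectrum
= max(7, 9, 13, 18, 18) = 18

18


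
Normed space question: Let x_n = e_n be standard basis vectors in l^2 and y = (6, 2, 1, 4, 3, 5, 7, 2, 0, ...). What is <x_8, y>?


x_8 = e_8 is the standard basis vector with 1 in position 8.
<x_8, y> = y_8 = 2
As n -> infinity, <x_n, y> -> 0, confirming weak convergence of (x_n) to 0.

2


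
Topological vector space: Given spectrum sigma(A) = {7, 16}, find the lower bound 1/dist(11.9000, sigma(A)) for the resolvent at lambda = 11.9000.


dist(11.9000, {7, 16}) = min(|11.9000 - 7|, |11.9000 - 16|)
= min(4.9000, 4.1000) = 4.1000
Resolvent bound = 1/4.1000 = 0.2439

0.2439


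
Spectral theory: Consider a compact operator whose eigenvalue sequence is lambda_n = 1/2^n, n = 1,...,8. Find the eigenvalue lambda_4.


The eigenvalue formula gives lambda_4 = 1/2^4
= 1/16
= 0.0625

0.0625


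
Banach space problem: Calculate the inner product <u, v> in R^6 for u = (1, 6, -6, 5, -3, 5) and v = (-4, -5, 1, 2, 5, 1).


Computing the standard inner product <u, v> = sum u_i * v_i
= 1*-4 + 6*-5 + -6*1 + 5*2 + -3*5 + 5*1
= -4 + -30 + -6 + 10 + -15 + 5
= -40

-40


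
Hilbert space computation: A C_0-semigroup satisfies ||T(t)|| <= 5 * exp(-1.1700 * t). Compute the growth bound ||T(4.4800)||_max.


||T(4.4800)|| <= 5 * exp(-1.1700 * 4.4800)
= 5 * exp(-5.2416)
= 5 * 0.0053
= 0.0265

0.0265


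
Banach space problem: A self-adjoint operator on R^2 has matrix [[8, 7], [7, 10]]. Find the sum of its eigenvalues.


For a self-adjoint (symmetric) matrix, the eigenvalues are real.
The sum of eigenvalues equals the trace of the matrix.
trace = 8 + 10 = 18

18


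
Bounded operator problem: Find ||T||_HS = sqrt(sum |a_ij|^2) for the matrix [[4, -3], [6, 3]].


The Hilbert-Schmidt norm is sqrt(sum of squares of all entries).
Sum of squares = 4^2 + (-3)^2 + 6^2 + 3^2
= 16 + 9 + 36 + 9 = 70
||T||_HS = sqrt(70) = 8.3666

8.3666


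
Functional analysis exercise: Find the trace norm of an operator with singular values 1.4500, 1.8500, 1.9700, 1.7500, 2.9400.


The nuclear norm is the sum of all singular values.
||T||_1 = 1.4500 + 1.8500 + 1.9700 + 1.7500 + 2.9400
= 9.9600

9.9600


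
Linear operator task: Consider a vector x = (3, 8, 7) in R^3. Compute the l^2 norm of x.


The l^2 norm = (sum |x_i|^2)^(1/2)
Sum of 2th powers = 9 + 64 + 49 = 122
||x||_2 = (122)^(1/2) = 11.0454

11.0454


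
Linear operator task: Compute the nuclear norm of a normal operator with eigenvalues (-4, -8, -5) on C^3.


For a normal operator, singular values equal |eigenvalues|.
Trace norm = sum |lambda_i| = 4 + 8 + 5
= 17

17


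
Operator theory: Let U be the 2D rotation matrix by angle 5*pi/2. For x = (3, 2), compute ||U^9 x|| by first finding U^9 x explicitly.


U is a rotation by theta = 5*pi/2
U^9 = rotation by 9*theta = 45*pi/2 = 1*pi/2 (mod 2*pi)
cos(1*pi/2) = 0.0000, sin(1*pi/2) = 1.0000
U^9 x = (0.0000 * 3 - 1.0000 * 2, 1.0000 * 3 + 0.0000 * 2)
= (-2.0000, 3.0000)
||U^9 x|| = sqrt((-2.0000)^2 + 3.0000^2) = sqrt(13.0000) = 3.6056

3.6056


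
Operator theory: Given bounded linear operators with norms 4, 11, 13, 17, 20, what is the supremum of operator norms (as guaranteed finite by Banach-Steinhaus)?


By the Uniform Boundedness Principle, the supremum of norms is finite.
sup_k ||T_k|| = max(4, 11, 13, 17, 20) = 20

20


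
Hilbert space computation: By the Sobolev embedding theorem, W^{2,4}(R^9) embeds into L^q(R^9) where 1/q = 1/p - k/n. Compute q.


Using the Sobolev embedding formula: 1/q = 1/p - k/n
1/q = 1/4 - 2/9 = 1/36
q = 1/(1/36) = 36

36.0000


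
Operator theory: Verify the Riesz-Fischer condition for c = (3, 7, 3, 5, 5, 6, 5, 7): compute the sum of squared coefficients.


sum |c_n|^2 = 3^2 + 7^2 + 3^2 + 5^2 + 5^2 + 6^2 + 5^2 + 7^2
= 9 + 49 + 9 + 25 + 25 + 36 + 25 + 49
= 227

227


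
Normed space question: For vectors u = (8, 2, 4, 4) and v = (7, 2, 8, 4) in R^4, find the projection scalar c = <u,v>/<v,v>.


Computing <u,v> = 8*7 + 2*2 + 4*8 + 4*4 = 108
Computing <v,v> = 7^2 + 2^2 + 8^2 + 4^2 = 133
Projection coefficient = 108/133 = 0.8120

0.8120


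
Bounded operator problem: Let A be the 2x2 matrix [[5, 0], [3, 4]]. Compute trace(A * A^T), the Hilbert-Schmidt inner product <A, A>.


trace(A * A^T) = sum of squares of all entries
= 5^2 + 0^2 + 3^2 + 4^2
= 25 + 0 + 9 + 16
= 50

50


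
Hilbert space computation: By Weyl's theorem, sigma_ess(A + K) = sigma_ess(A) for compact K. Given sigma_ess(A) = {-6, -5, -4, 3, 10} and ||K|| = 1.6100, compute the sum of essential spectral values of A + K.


By Weyl's theorem, the essential spectrum is invariant under compact perturbations.
sigma_ess(A + K) = sigma_ess(A) = {-6, -5, -4, 3, 10}
Sum = -6 + -5 + -4 + 3 + 10 = -2

-2


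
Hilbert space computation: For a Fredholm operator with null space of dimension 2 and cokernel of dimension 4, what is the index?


The Fredholm index is defined as ind(T) = dim(ker T) - dim(coker T)
= 2 - 4
= -2

-2


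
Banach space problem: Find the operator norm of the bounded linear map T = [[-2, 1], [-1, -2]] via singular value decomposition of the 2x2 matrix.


A^T A = [[5, 0], [0, 5]]
trace(A^T A) = 10, det(A^T A) = 25
discriminant = 10^2 - 4*25 = 0
Largest eigenvalue of A^T A = (trace + sqrt(disc))/2 = 5.0000
||T|| = sqrt(5.0000) = 2.2361

2.2361


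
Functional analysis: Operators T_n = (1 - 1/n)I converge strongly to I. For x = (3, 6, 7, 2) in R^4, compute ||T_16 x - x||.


T_16 x - x = (1 - 1/16)x - x = -x/16
||x|| = sqrt(98) = 9.8995
||T_16 x - x|| = ||x||/16 = 9.8995/16 = 0.6187

0.6187


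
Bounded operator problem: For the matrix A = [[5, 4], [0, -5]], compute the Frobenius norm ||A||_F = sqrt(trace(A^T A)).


||A||_F^2 = sum a_ij^2
= 5^2 + 4^2 + 0^2 + (-5)^2
= 25 + 16 + 0 + 25 = 66
||A||_F = sqrt(66) = 8.1240

8.1240


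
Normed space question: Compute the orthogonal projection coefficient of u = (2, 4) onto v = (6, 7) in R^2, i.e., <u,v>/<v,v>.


Computing <u,v> = 2*6 + 4*7 = 40
Computing <v,v> = 6^2 + 7^2 = 85
Projection coefficient = 40/85 = 0.4706

0.4706


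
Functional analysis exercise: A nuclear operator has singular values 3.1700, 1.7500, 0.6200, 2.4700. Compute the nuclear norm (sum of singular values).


The nuclear norm is the sum of all singular values.
||T||_1 = 3.1700 + 1.7500 + 0.6200 + 2.4700
= 8.0100

8.0100


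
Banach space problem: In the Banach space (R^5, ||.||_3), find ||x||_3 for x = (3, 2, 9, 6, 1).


The l^3 norm = (sum |x_i|^3)^(1/3)
Sum of 3th powers = 27 + 8 + 729 + 216 + 1 = 981
||x||_3 = (981)^(1/3) = 9.9363

9.9363


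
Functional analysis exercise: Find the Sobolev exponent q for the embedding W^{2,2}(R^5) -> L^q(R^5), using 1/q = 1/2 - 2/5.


Using the Sobolev embedding formula: 1/q = 1/p - k/n
1/q = 1/2 - 2/5 = 1/10
q = 1/(1/10) = 10

10.0000


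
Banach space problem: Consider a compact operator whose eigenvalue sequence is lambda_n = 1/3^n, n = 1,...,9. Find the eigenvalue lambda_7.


The eigenvalue formula gives lambda_7 = 1/3^7
= 1/2187
= 4.5725e-04

4.5725e-04


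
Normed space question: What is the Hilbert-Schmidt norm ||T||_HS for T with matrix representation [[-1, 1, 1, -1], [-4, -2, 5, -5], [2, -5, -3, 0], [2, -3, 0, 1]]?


The Hilbert-Schmidt norm is sqrt(sum of squares of all entries).
Sum of squares = (-1)^2 + 1^2 + 1^2 + (-1)^2 + (-4)^2 + (-2)^2 + 5^2 + (-5)^2 + 2^2 + (-5)^2 + (-3)^2 + 0^2 + 2^2 + (-3)^2 + 0^2 + 1^2
= 1 + 1 + 1 + 1 + 16 + 4 + 25 + 25 + 4 + 25 + 9 + 0 + 4 + 9 + 0 + 1 = 126
||T||_HS = sqrt(126) = 11.2250

11.2250


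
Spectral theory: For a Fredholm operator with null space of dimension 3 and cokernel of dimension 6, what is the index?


The Fredholm index is defined as ind(T) = dim(ker T) - dim(coker T)
= 3 - 6
= -3

-3


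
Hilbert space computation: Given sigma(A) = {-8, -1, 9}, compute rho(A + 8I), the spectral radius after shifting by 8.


Spectrum of A + 8I = {0, 7, 17}
Spectral radius = max |lambda| over the shifted spectrum
= max(0, 7, 17) = 17

17


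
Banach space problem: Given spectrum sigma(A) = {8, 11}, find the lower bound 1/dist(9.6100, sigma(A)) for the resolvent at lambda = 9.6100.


dist(9.6100, {8, 11}) = min(|9.6100 - 8|, |9.6100 - 11|)
= min(1.6100, 1.3900) = 1.3900
Resolvent bound = 1/1.3900 = 0.7194

0.7194


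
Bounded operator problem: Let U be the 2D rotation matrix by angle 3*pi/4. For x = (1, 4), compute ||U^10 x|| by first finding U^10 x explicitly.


U is a rotation by theta = 3*pi/4
U^10 = rotation by 10*theta = 30*pi/4 = 6*pi/4 (mod 2*pi)
cos(6*pi/4) = 0.0000, sin(6*pi/4) = -1.0000
U^10 x = (0.0000 * 1 - -1.0000 * 4, -1.0000 * 1 + 0.0000 * 4)
= (4.0000, -1.0000)
||U^10 x|| = sqrt(4.0000^2 + (-1.0000)^2) = sqrt(17.0000) = 4.1231

4.1231


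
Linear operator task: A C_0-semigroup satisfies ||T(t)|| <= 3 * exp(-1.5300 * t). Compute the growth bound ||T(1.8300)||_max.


||T(1.8300)|| <= 3 * exp(-1.5300 * 1.8300)
= 3 * exp(-2.7999)
= 3 * 0.0608
= 0.1824

0.1824


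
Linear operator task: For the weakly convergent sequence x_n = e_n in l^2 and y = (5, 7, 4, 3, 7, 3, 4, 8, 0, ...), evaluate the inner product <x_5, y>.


x_5 = e_5 is the standard basis vector with 1 in position 5.
<x_5, y> = y_5 = 7
As n -> infinity, <x_n, y> -> 0, confirming weak convergence of (x_n) to 0.

7


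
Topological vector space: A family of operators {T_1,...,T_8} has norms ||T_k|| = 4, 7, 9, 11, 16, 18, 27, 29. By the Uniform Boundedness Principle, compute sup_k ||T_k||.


By the Uniform Boundedness Principle, the supremum of norms is finite.
sup_k ||T_k|| = max(4, 7, 9, 11, 16, 18, 27, 29) = 29

29


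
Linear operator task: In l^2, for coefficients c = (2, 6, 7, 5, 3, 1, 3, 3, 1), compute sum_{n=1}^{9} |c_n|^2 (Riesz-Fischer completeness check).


sum |c_n|^2 = 2^2 + 6^2 + 7^2 + 5^2 + 3^2 + 1^2 + 3^2 + 3^2 + 1^2
= 4 + 36 + 49 + 25 + 9 + 1 + 9 + 9 + 1
= 143

143


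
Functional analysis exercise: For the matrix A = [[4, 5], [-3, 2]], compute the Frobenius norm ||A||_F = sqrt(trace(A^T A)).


||A||_F^2 = sum a_ij^2
= 4^2 + 5^2 + (-3)^2 + 2^2
= 16 + 25 + 9 + 4 = 54
||A||_F = sqrt(54) = 7.3485

7.3485


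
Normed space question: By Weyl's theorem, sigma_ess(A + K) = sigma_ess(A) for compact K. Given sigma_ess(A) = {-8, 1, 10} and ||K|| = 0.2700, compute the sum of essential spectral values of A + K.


By Weyl's theorem, the essential spectrum is invariant under compact perturbations.
sigma_ess(A + K) = sigma_ess(A) = {-8, 1, 10}
Sum = -8 + 1 + 10 = 3

3


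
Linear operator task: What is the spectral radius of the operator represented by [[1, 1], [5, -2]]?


For a 2x2 matrix, eigenvalues satisfy lambda^2 - (trace)*lambda + det = 0
trace = 1 + -2 = -1
det = 1*-2 - 1*5 = -7
discriminant = (-1)^2 - 4*(-7) = 29
spectral radius = max |eigenvalue| = 3.1926

3.1926


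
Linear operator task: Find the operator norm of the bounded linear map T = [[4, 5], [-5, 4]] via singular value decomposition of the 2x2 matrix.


A^T A = [[41, 0], [0, 41]]
trace(A^T A) = 82, det(A^T A) = 1681
discriminant = 82^2 - 4*1681 = 0
Largest eigenvalue of A^T A = (trace + sqrt(disc))/2 = 41.0000
||T|| = sqrt(41.0000) = 6.4031

6.4031


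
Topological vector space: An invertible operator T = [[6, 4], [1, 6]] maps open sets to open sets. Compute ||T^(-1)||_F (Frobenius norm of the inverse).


det(T) = 6*6 - 4*1 = 32
T^(-1) = (1/32) * [[6, -4], [-1, 6]] = [[0.1875, -0.1250], [-0.0312, 0.1875]]
||T^(-1)||_F^2 = 0.1875^2 + (-0.1250)^2 + (-0.0312)^2 + 0.1875^2 = 0.0869
||T^(-1)||_F = sqrt(0.0869) = 0.2948

0.2948


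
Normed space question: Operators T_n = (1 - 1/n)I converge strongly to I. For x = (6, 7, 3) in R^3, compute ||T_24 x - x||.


T_24 x - x = (1 - 1/24)x - x = -x/24
||x|| = sqrt(94) = 9.6954
||T_24 x - x|| = ||x||/24 = 9.6954/24 = 0.4040

0.4040


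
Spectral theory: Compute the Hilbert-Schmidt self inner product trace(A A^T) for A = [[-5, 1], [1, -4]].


trace(A * A^T) = sum of squares of all entries
= (-5)^2 + 1^2 + 1^2 + (-4)^2
= 25 + 1 + 1 + 16
= 43

43


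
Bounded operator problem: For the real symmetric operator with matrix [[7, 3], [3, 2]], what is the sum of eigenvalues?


For a self-adjoint (symmetric) matrix, the eigenvalues are real.
The sum of eigenvalues equals the trace of the matrix.
trace = 7 + 2 = 9

9


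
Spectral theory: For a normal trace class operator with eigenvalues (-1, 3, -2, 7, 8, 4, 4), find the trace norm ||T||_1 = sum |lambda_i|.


For a normal operator, singular values equal |eigenvalues|.
Trace norm = sum |lambda_i| = 1 + 3 + 2 + 7 + 8 + 4 + 4
= 29

29


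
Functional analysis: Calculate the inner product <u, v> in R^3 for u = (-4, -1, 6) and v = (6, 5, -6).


Computing the standard inner product <u, v> = sum u_i * v_i
= -4*6 + -1*5 + 6*-6
= -24 + -5 + -36
= -65

-65


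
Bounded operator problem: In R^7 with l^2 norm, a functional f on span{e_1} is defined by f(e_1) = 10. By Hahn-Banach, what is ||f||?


The norm of f is given by ||f|| = sup_{||x||=1} |f(x)|.
On span{e_1}, ||e_1|| = 1, so ||f|| = |f(e_1)| / ||e_1||
= |10| / 1 = 10.0000

10.0000


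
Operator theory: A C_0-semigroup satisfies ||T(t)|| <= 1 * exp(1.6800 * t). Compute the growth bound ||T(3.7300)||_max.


||T(3.7300)|| <= 1 * exp(1.6800 * 3.7300)
= 1 * exp(6.2664)
= 1 * 526.5783
= 526.5783

526.5783


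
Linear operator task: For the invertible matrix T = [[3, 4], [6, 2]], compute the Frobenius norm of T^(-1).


det(T) = 3*2 - 4*6 = -18
T^(-1) = (1/-18) * [[2, -4], [-6, 3]] = [[-0.1111, 0.2222], [0.3333, -0.1667]]
||T^(-1)||_F^2 = (-0.1111)^2 + 0.2222^2 + 0.3333^2 + (-0.1667)^2 = 0.2006
||T^(-1)||_F = sqrt(0.2006) = 0.4479

0.4479


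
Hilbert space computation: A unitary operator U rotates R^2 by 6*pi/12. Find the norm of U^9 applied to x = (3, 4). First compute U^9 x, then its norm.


U is a rotation by theta = 6*pi/12
U^9 = rotation by 9*theta = 54*pi/12 = 6*pi/12 (mod 2*pi)
cos(6*pi/12) = 0.0000, sin(6*pi/12) = 1.0000
U^9 x = (0.0000 * 3 - 1.0000 * 4, 1.0000 * 3 + 0.0000 * 4)
= (-4.0000, 3.0000)
||U^9 x|| = sqrt((-4.0000)^2 + 3.0000^2) = sqrt(25.0000) = 5.0000

5.0000


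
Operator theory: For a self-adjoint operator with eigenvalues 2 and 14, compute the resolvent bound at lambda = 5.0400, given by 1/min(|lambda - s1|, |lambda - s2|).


dist(5.0400, {2, 14}) = min(|5.0400 - 2|, |5.0400 - 14|)
= min(3.0400, 8.9600) = 3.0400
Resolvent bound = 1/3.0400 = 0.3289

0.3289


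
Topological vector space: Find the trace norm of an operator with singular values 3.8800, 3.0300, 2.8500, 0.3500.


The nuclear norm is the sum of all singular values.
||T||_1 = 3.8800 + 3.0300 + 2.8500 + 0.3500
= 10.1100

10.1100


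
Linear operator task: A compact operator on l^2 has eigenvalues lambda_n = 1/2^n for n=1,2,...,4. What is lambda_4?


The eigenvalue formula gives lambda_4 = 1/2^4
= 1/16
= 0.0625

0.0625


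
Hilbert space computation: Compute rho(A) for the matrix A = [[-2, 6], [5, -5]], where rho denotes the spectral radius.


For a 2x2 matrix, eigenvalues satisfy lambda^2 - (trace)*lambda + det = 0
trace = -2 + -5 = -7
det = -2*-5 - 6*5 = -20
discriminant = (-7)^2 - 4*(-20) = 129
spectral radius = max |eigenvalue| = 9.1789

9.1789


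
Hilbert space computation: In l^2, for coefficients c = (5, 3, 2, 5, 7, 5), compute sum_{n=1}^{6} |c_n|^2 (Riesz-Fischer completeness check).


sum |c_n|^2 = 5^2 + 3^2 + 2^2 + 5^2 + 7^2 + 5^2
= 25 + 9 + 4 + 25 + 49 + 25
= 137

137


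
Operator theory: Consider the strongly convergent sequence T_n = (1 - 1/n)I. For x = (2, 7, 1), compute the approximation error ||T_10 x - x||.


T_10 x - x = (1 - 1/10)x - x = -x/10
||x|| = sqrt(54) = 7.3485
||T_10 x - x|| = ||x||/10 = 7.3485/10 = 0.7348

0.7348


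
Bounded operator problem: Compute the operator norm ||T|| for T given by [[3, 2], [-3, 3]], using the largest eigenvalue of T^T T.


A^T A = [[18, -3], [-3, 13]]
trace(A^T A) = 31, det(A^T A) = 225
discriminant = 31^2 - 4*225 = 61
Largest eigenvalue of A^T A = (trace + sqrt(disc))/2 = 19.4051
||T|| = sqrt(19.4051) = 4.4051

4.4051


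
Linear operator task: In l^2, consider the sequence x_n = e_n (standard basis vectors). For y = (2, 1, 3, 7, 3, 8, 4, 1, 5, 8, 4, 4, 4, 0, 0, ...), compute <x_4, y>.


x_4 = e_4 is the standard basis vector with 1 in position 4.
<x_4, y> = y_4 = 7
As n -> infinity, <x_n, y> -> 0, confirming weak convergence of (x_n) to 0.

7


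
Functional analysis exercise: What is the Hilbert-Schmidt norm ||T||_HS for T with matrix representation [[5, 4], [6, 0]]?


The Hilbert-Schmidt norm is sqrt(sum of squares of all entries).
Sum of squares = 5^2 + 4^2 + 6^2 + 0^2
= 25 + 16 + 36 + 0 = 77
||T||_HS = sqrt(77) = 8.7750

8.7750


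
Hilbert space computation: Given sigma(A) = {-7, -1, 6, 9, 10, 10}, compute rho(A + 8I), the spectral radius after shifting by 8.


Spectrum of A + 8I = {1, 7, 14, 17, 18, 18}
Spectral radius = max |lambda| over the shifted spectrum
= max(1, 7, 14, 17, 18, 18) = 18

18


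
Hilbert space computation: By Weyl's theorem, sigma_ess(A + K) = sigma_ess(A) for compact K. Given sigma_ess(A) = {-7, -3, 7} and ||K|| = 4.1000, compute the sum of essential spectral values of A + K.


By Weyl's theorem, the essential spectrum is invariant under compact perturbations.
sigma_ess(A + K) = sigma_ess(A) = {-7, -3, 7}
Sum = -7 + -3 + 7 = -3

-3


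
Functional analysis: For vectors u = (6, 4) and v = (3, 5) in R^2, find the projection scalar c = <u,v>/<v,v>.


Computing <u,v> = 6*3 + 4*5 = 38
Computing <v,v> = 3^2 + 5^2 = 34
Projection coefficient = 38/34 = 1.1176

1.1176


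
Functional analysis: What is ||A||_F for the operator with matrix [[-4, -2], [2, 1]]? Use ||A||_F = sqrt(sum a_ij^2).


||A||_F^2 = sum a_ij^2
= (-4)^2 + (-2)^2 + 2^2 + 1^2
= 16 + 4 + 4 + 1 = 25
||A||_F = sqrt(25) = 5.0000

5.0000


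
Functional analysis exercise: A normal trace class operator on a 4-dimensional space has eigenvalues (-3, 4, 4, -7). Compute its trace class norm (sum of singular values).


For a normal operator, singular values equal |eigenvalues|.
Trace norm = sum |lambda_i| = 3 + 4 + 4 + 7
= 18

18


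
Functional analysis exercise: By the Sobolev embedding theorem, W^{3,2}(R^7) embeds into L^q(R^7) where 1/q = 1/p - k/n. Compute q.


Using the Sobolev embedding formula: 1/q = 1/p - k/n
1/q = 1/2 - 3/7 = 1/14
q = 1/(1/14) = 14

14.0000


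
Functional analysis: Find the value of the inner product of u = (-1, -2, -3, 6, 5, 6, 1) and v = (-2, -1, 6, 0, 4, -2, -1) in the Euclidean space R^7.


Computing the standard inner product <u, v> = sum u_i * v_i
= -1*-2 + -2*-1 + -3*6 + 6*0 + 5*4 + 6*-2 + 1*-1
= 2 + 2 + -18 + 0 + 20 + -12 + -1
= -7

-7


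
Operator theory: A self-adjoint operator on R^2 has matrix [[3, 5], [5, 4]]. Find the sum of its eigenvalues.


For a self-adjoint (symmetric) matrix, the eigenvalues are real.
The sum of eigenvalues equals the trace of the matrix.
trace = 3 + 4 = 7

7


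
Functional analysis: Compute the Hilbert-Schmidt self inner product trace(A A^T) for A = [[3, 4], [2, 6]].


trace(A * A^T) = sum of squares of all entries
= 3^2 + 4^2 + 2^2 + 6^2
= 9 + 16 + 4 + 36
= 65

65


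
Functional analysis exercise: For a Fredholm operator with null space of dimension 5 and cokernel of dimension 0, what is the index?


The Fredholm index is defined as ind(T) = dim(ker T) - dim(coker T)
= 5 - 0
= 5

5


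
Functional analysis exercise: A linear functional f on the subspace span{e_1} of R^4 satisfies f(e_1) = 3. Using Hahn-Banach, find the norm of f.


The norm of f is given by ||f|| = sup_{||x||=1} |f(x)|.
On span{e_1}, ||e_1|| = 1, so ||f|| = |f(e_1)| / ||e_1||
= |3| / 1 = 3.0000

3.0000


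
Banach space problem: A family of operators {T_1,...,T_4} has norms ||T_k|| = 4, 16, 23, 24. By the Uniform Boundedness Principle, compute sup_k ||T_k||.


By the Uniform Boundedness Principle, the supremum of norms is finite.
sup_k ||T_k|| = max(4, 16, 23, 24) = 24

24


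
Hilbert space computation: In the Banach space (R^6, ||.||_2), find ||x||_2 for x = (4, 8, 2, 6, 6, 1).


The l^2 norm = (sum |x_i|^2)^(1/2)
Sum of 2th powers = 16 + 64 + 4 + 36 + 36 + 1 = 157
||x||_2 = (157)^(1/2) = 12.5300

12.5300


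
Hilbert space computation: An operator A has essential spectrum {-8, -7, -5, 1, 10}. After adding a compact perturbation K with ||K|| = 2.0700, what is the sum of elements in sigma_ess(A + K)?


By Weyl's theorem, the essential spectrum is invariant under compact perturbations.
sigma_ess(A + K) = sigma_ess(A) = {-8, -7, -5, 1, 10}
Sum = -8 + -7 + -5 + 1 + 10 = -9

-9


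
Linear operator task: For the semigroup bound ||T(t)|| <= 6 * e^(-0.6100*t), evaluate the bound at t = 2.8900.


||T(2.8900)|| <= 6 * exp(-0.6100 * 2.8900)
= 6 * exp(-1.7629)
= 6 * 0.1715
= 1.0293

1.0293


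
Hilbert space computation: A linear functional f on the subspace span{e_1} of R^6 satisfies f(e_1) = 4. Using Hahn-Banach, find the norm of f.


The norm of f is given by ||f|| = sup_{||x||=1} |f(x)|.
On span{e_1}, ||e_1|| = 1, so ||f|| = |f(e_1)| / ||e_1||
= |4| / 1 = 4.0000

4.0000


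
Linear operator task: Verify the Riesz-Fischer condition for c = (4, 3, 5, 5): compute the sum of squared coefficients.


sum |c_n|^2 = 4^2 + 3^2 + 5^2 + 5^2
= 16 + 9 + 25 + 25
= 75

75


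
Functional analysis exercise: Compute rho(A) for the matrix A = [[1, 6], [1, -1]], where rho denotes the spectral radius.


For a 2x2 matrix, eigenvalues satisfy lambda^2 - (trace)*lambda + det = 0
trace = 1 + -1 = 0
det = 1*-1 - 6*1 = -7
discriminant = 0^2 - 4*(-7) = 28
spectral radius = max |eigenvalue| = 2.6458

2.6458


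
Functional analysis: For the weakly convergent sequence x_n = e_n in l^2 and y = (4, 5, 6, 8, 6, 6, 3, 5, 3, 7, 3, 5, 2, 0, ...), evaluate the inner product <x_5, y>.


x_5 = e_5 is the standard basis vector with 1 in position 5.
<x_5, y> = y_5 = 6
As n -> infinity, <x_n, y> -> 0, confirming weak convergence of (x_n) to 0.

6


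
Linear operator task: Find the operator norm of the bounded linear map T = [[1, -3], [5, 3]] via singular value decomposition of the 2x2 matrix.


A^T A = [[26, 12], [12, 18]]
trace(A^T A) = 44, det(A^T A) = 324
discriminant = 44^2 - 4*324 = 640
Largest eigenvalue of A^T A = (trace + sqrt(disc))/2 = 34.6491
||T|| = sqrt(34.6491) = 5.8863

5.8863


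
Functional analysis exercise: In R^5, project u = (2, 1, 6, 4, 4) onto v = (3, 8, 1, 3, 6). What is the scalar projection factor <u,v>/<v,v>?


Computing <u,v> = 2*3 + 1*8 + 6*1 + 4*3 + 4*6 = 56
Computing <v,v> = 3^2 + 8^2 + 1^2 + 3^2 + 6^2 = 119
Projection coefficient = 56/119 = 0.4706

0.4706


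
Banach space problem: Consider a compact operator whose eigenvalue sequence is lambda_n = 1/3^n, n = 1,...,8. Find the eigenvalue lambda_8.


The eigenvalue formula gives lambda_8 = 1/3^8
= 1/6561
= 1.5242e-04

1.5242e-04


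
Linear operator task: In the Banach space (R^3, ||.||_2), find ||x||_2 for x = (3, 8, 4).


The l^2 norm = (sum |x_i|^2)^(1/2)
Sum of 2th powers = 9 + 64 + 16 = 89
||x||_2 = (89)^(1/2) = 9.4340

9.4340


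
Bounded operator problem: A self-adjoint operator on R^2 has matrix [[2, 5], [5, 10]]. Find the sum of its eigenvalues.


For a self-adjoint (symmetric) matrix, the eigenvalues are real.
The sum of eigenvalues equals the trace of the matrix.
trace = 2 + 10 = 12

12


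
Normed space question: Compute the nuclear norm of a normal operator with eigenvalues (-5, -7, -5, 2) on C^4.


For a normal operator, singular values equal |eigenvalues|.
Trace norm = sum |lambda_i| = 5 + 7 + 5 + 2
= 19

19


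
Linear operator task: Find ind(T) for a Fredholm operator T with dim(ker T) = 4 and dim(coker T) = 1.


The Fredholm index is defined as ind(T) = dim(ker T) - dim(coker T)
= 4 - 1
= 3

3


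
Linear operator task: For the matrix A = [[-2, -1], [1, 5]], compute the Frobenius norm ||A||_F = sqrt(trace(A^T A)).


||A||_F^2 = sum a_ij^2
= (-2)^2 + (-1)^2 + 1^2 + 5^2
= 4 + 1 + 1 + 25 = 31
||A||_F = sqrt(31) = 5.5678

5.5678


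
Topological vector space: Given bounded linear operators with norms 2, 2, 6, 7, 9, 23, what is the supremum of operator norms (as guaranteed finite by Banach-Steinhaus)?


By the Uniform Boundedness Principle, the supremum of norms is finite.
sup_k ||T_k|| = max(2, 2, 6, 7, 9, 23) = 23

23


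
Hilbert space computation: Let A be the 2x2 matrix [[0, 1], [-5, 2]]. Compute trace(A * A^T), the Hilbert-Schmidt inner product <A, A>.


trace(A * A^T) = sum of squares of all entries
= 0^2 + 1^2 + (-5)^2 + 2^2
= 0 + 1 + 25 + 4
= 30

30


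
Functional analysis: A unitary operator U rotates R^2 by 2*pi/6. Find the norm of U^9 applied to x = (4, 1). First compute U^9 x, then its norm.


U is a rotation by theta = 2*pi/6
U^9 = rotation by 9*theta = 18*pi/6 = 6*pi/6 (mod 2*pi)
cos(6*pi/6) = -1.0000, sin(6*pi/6) = 0.0000
U^9 x = (-1.0000 * 4 - 0.0000 * 1, 0.0000 * 4 + -1.0000 * 1)
= (-4.0000, -1.0000)
||U^9 x|| = sqrt((-4.0000)^2 + (-1.0000)^2) = sqrt(17.0000) = 4.1231

4.1231


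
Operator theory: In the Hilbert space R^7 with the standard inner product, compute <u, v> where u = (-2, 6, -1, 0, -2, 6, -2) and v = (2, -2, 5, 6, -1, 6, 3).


Computing the standard inner product <u, v> = sum u_i * v_i
= -2*2 + 6*-2 + -1*5 + 0*6 + -2*-1 + 6*6 + -2*3
= -4 + -12 + -5 + 0 + 2 + 36 + -6
= 11

11


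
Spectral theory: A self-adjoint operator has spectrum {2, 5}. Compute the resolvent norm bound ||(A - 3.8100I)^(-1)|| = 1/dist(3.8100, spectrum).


dist(3.8100, {2, 5}) = min(|3.8100 - 2|, |3.8100 - 5|)
= min(1.8100, 1.1900) = 1.1900
Resolvent bound = 1/1.1900 = 0.8403

0.8403


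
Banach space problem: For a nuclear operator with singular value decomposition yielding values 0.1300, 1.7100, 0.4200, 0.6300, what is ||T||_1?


The nuclear norm is the sum of all singular values.
||T||_1 = 0.1300 + 1.7100 + 0.4200 + 0.6300
= 2.8900

2.8900


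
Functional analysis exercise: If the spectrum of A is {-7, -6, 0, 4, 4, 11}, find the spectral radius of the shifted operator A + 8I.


Spectrum of A + 8I = {1, 2, 8, 12, 12, 19}
Spectral radius = max |lambda| over the shifted spectrum
= max(1, 2, 8, 12, 12, 19) = 19

19


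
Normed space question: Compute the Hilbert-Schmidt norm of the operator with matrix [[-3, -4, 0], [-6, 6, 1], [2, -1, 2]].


The Hilbert-Schmidt norm is sqrt(sum of squares of all entries).
Sum of squares = (-3)^2 + (-4)^2 + 0^2 + (-6)^2 + 6^2 + 1^2 + 2^2 + (-1)^2 + 2^2
= 9 + 16 + 0 + 36 + 36 + 1 + 4 + 1 + 4 = 107
||T||_HS = sqrt(107) = 10.3441

10.3441


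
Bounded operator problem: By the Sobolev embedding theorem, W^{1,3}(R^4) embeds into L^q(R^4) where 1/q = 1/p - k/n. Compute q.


Using the Sobolev embedding formula: 1/q = 1/p - k/n
1/q = 1/3 - 1/4 = 1/12
q = 1/(1/12) = 12

12.0000


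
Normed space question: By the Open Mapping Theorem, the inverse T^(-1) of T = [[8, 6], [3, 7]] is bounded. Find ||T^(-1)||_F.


det(T) = 8*7 - 6*3 = 38
T^(-1) = (1/38) * [[7, -6], [-3, 8]] = [[0.1842, -0.1579], [-0.0789, 0.2105]]
||T^(-1)||_F^2 = 0.1842^2 + (-0.1579)^2 + (-0.0789)^2 + 0.2105^2 = 0.1094
||T^(-1)||_F = sqrt(0.1094) = 0.3308

0.3308


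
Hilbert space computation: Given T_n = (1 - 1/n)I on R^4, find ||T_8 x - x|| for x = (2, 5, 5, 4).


T_8 x - x = (1 - 1/8)x - x = -x/8
||x|| = sqrt(70) = 8.3666
||T_8 x - x|| = ||x||/8 = 8.3666/8 = 1.0458

1.0458


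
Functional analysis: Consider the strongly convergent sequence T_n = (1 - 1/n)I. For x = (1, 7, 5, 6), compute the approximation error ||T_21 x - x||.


T_21 x - x = (1 - 1/21)x - x = -x/21
||x|| = sqrt(111) = 10.5357
||T_21 x - x|| = ||x||/21 = 10.5357/21 = 0.5017

0.5017


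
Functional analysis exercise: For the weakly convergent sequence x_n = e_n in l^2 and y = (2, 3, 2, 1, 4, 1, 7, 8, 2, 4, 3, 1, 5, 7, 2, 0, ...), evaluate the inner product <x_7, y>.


x_7 = e_7 is the standard basis vector with 1 in position 7.
<x_7, y> = y_7 = 7
As n -> infinity, <x_n, y> -> 0, confirming weak convergence of (x_n) to 0.

7


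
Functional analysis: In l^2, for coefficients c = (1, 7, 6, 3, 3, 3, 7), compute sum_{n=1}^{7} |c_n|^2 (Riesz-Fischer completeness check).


sum |c_n|^2 = 1^2 + 7^2 + 6^2 + 3^2 + 3^2 + 3^2 + 7^2
= 1 + 49 + 36 + 9 + 9 + 9 + 49
= 162

162


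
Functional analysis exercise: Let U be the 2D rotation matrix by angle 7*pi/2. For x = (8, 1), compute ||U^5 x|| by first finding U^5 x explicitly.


U is a rotation by theta = 7*pi/2
U^5 = rotation by 5*theta = 35*pi/2 = 3*pi/2 (mod 2*pi)
cos(3*pi/2) = 0.0000, sin(3*pi/2) = -1.0000
U^5 x = (0.0000 * 8 - -1.0000 * 1, -1.0000 * 8 + 0.0000 * 1)
= (1.0000, -8.0000)
||U^5 x|| = sqrt(1.0000^2 + (-8.0000)^2) = sqrt(65.0000) = 8.0623

8.0623


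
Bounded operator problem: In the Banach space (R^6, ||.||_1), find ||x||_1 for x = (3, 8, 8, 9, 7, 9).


The l^1 norm equals the sum of absolute values of all components.
||x||_1 = 3 + 8 + 8 + 9 + 7 + 9
= 44

44.0000


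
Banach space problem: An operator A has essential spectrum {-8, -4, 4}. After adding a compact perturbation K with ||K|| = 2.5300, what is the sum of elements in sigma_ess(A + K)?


By Weyl's theorem, the essential spectrum is invariant under compact perturbations.
sigma_ess(A + K) = sigma_ess(A) = {-8, -4, 4}
Sum = -8 + -4 + 4 = -8

-8


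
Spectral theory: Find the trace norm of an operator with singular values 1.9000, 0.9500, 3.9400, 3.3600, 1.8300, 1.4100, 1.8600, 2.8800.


The nuclear norm is the sum of all singular values.
||T||_1 = 1.9000 + 0.9500 + 3.9400 + 3.3600 + 1.8300 + 1.4100 + 1.8600 + 2.8800
= 18.1300

18.1300


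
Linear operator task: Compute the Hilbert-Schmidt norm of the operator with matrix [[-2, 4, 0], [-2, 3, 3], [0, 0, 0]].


The Hilbert-Schmidt norm is sqrt(sum of squares of all entries).
Sum of squares = (-2)^2 + 4^2 + 0^2 + (-2)^2 + 3^2 + 3^2 + 0^2 + 0^2 + 0^2
= 4 + 16 + 0 + 4 + 9 + 9 + 0 + 0 + 0 = 42
||T||_HS = sqrt(42) = 6.4807

6.4807


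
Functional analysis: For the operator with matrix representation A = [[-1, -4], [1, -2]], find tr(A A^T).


trace(A * A^T) = sum of squares of all entries
= (-1)^2 + (-4)^2 + 1^2 + (-2)^2
= 1 + 16 + 1 + 4
= 22

22


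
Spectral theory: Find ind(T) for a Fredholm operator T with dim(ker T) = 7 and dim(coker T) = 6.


The Fredholm index is defined as ind(T) = dim(ker T) - dim(coker T)
= 7 - 6
= 1

1


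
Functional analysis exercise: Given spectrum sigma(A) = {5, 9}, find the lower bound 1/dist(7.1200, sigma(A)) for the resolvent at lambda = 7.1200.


dist(7.1200, {5, 9}) = min(|7.1200 - 5|, |7.1200 - 9|)
= min(2.1200, 1.8800) = 1.8800
Resolvent bound = 1/1.8800 = 0.5319

0.5319


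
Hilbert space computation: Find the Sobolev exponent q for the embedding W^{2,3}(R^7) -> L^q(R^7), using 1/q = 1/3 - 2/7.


Using the Sobolev embedding formula: 1/q = 1/p - k/n
1/q = 1/3 - 2/7 = 1/21
q = 1/(1/21) = 21

21.0000


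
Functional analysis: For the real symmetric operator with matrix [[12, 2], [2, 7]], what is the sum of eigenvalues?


For a self-adjoint (symmetric) matrix, the eigenvalues are real.
The sum of eigenvalues equals the trace of the matrix.
trace = 12 + 7 = 19

19


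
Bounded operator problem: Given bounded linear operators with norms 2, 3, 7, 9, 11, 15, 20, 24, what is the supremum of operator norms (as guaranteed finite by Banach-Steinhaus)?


By the Uniform Boundedness Principle, the supremum of norms is finite.
sup_k ||T_k|| = max(2, 3, 7, 9, 11, 15, 20, 24) = 24

24
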